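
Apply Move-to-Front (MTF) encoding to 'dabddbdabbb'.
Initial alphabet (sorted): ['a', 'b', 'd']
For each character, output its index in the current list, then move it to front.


MTF encoding:
'd': index 2 in ['a', 'b', 'd'] -> ['d', 'a', 'b']
'a': index 1 in ['d', 'a', 'b'] -> ['a', 'd', 'b']
'b': index 2 in ['a', 'd', 'b'] -> ['b', 'a', 'd']
'd': index 2 in ['b', 'a', 'd'] -> ['d', 'b', 'a']
'd': index 0 in ['d', 'b', 'a'] -> ['d', 'b', 'a']
'b': index 1 in ['d', 'b', 'a'] -> ['b', 'd', 'a']
'd': index 1 in ['b', 'd', 'a'] -> ['d', 'b', 'a']
'a': index 2 in ['d', 'b', 'a'] -> ['a', 'd', 'b']
'b': index 2 in ['a', 'd', 'b'] -> ['b', 'a', 'd']
'b': index 0 in ['b', 'a', 'd'] -> ['b', 'a', 'd']
'b': index 0 in ['b', 'a', 'd'] -> ['b', 'a', 'd']


Output: [2, 1, 2, 2, 0, 1, 1, 2, 2, 0, 0]


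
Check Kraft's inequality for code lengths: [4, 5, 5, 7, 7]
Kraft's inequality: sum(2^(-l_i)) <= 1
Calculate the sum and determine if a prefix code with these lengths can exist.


Sum = 2^(-4) + 2^(-5) + 2^(-5) + 2^(-7) + 2^(-7)
    = 0.0625 + 0.03125 + 0.03125 + 0.0078125 + 0.0078125
    = 18/128 = 0.140625
Since 0.140625 <= 1, Kraft's inequality IS satisfied.
A prefix code with these lengths CAN exist.

Kraft sum = 0.140625. Satisfied.


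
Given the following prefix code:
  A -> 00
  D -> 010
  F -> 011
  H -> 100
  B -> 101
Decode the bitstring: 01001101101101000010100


Decoding step by step:
Bits 010 -> D
Bits 011 -> F
Bits 011 -> F
Bits 011 -> F
Bits 010 -> D
Bits 00 -> A
Bits 010 -> D
Bits 100 -> H


Decoded message: DFFFDADH


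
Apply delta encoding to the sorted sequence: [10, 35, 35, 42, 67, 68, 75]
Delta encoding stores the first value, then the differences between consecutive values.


First value: 10
Deltas:
  35 - 10 = 25
  35 - 35 = 0
  42 - 35 = 7
  67 - 42 = 25
  68 - 67 = 1
  75 - 68 = 7


Delta encoded: [10, 25, 0, 7, 25, 1, 7]


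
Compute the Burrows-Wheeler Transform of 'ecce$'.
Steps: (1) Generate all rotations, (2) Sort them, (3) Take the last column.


Rotations (sorted):
  0: $ecce -> last char: e
  1: cce$e -> last char: e
  2: ce$ec -> last char: c
  3: e$ecc -> last char: c
  4: ecce$ -> last char: $


BWT = eecc$


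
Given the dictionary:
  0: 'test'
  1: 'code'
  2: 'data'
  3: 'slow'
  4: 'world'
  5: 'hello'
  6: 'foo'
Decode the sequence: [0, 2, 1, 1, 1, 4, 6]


Look up each index in the dictionary:
  0 -> 'test'
  2 -> 'data'
  1 -> 'code'
  1 -> 'code'
  1 -> 'code'
  4 -> 'world'
  6 -> 'foo'

Decoded: "test data code code code world foo"


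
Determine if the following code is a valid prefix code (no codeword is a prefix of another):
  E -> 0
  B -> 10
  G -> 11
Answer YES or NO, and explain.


Checking each pair (does one codeword prefix another?):
  E='0' vs B='10': no prefix
  E='0' vs G='11': no prefix
  B='10' vs E='0': no prefix
  B='10' vs G='11': no prefix
  G='11' vs E='0': no prefix
  G='11' vs B='10': no prefix
No violation found over all pairs.

YES -- this is a valid prefix code. No codeword is a prefix of any other codeword.


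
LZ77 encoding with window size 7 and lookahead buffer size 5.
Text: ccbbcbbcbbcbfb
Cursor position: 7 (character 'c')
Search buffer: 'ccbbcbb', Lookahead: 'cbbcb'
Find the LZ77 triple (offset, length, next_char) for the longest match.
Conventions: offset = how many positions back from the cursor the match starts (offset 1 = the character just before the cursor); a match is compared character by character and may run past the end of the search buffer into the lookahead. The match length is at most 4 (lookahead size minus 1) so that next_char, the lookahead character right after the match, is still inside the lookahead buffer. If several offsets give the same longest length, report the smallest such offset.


Try each offset into the search buffer:
  offset=1 (pos 6, char 'b'): match length 0
  offset=2 (pos 5, char 'b'): match length 0
  offset=3 (pos 4, char 'c'): match length 4
  offset=4 (pos 3, char 'b'): match length 0
  offset=5 (pos 2, char 'b'): match length 0
  offset=6 (pos 1, char 'c'): match length 4
  offset=7 (pos 0, char 'c'): match length 1
Longest match has length 4, found at offsets 3, 6; take the smallest, offset 3.
next_char = character at position 7 + 4 = 11 -> 'b'

Best match: offset=3, length=4 (matching 'cbbc' starting at position 4)
LZ77 triple: (3, 4, 'b')


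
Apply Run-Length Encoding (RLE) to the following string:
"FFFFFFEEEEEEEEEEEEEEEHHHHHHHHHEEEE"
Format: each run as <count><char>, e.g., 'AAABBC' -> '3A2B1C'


Scanning runs left to right:
  i=0: run of 'F' x 6 -> '6F'
  i=6: run of 'E' x 15 -> '15E'
  i=21: run of 'H' x 9 -> '9H'
  i=30: run of 'E' x 4 -> '4E'

RLE = 6F15E9H4E


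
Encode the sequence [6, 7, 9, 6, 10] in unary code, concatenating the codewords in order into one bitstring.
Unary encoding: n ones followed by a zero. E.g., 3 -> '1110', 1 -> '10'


Encode each number as n ones followed by a terminating 0:
  6 -> 1111110 (7 bits)
  7 -> 11111110 (8 bits)
  9 -> 1111111110 (10 bits)
  6 -> 1111110 (7 bits)
  10 -> 11111111110 (11 bits)
Total length = 7 + 8 + 10 + 7 + 11 = 43 bits.

Unary([6, 7, 9, 6, 10]) = 1111110111111101111111110111111011111111110 (43 bits)


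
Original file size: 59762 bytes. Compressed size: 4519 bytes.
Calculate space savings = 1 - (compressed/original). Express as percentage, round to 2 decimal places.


ratio = compressed/original = 4519/59762 = 0.075617
savings = 1 - ratio = 1 - 0.075617 = 0.924383
as a percentage: 0.924383 * 100 = 92.44%

Space savings = 1 - 4519/59762 = 92.44%


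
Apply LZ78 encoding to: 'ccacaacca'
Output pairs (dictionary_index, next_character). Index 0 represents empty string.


LZ78 encoding steps:
Dictionary: {0: ''}
Step 1: w='' (idx 0), next='c' -> output (0, 'c'), add 'c' as idx 1
Step 2: w='c' (idx 1), next='a' -> output (1, 'a'), add 'ca' as idx 2
Step 3: w='ca' (idx 2), next='a' -> output (2, 'a'), add 'caa' as idx 3
Step 4: w='c' (idx 1), next='c' -> output (1, 'c'), add 'cc' as idx 4
Step 5: w='' (idx 0), next='a' -> output (0, 'a'), add 'a' as idx 5


Encoded: [(0, 'c'), (1, 'a'), (2, 'a'), (1, 'c'), (0, 'a')]


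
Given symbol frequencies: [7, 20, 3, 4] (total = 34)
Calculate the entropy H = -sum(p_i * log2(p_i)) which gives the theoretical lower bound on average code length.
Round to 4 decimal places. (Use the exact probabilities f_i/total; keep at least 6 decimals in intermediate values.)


Per-symbol terms -p_i * log2(p_i) with p_i = f_i/34:
  p = 7/34 = 0.205882: log2(p) = -2.280108, -p*log2(p) = 0.469434
  p = 20/34 = 0.588235: log2(p) = -0.765535, -p*log2(p) = 0.450315
  p = 3/34 = 0.088235: log2(p) = -3.502500, -p*log2(p) = 0.309044
  p = 4/34 = 0.117647: log2(p) = -3.087463, -p*log2(p) = 0.363231
H = 0.469434 + 0.450315 + 0.309044 + 0.363231 = 1.592024

H = 1.592 bits/symbol


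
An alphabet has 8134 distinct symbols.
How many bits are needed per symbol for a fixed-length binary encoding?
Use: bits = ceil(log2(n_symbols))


log2(8134) = 12.9897
Bracket: 2^12 = 4096 < 8134 <= 2^13 = 8192
So ceil(log2(8134)) = 13

bits = ceil(log2(8134)) = ceil(12.9897) = 13 bits


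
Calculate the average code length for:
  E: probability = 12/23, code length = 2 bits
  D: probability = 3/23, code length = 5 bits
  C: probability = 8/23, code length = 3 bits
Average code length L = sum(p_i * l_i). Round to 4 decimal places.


Weighted contributions p_i * l_i:
  E: (12/23) * 2 = 24/23
  D: (3/23) * 5 = 15/23
  C: (8/23) * 3 = 24/23
Sum = (24 + 15 + 24)/23 = 63/23

L = 63/23 = 2.7391 bits/symbol


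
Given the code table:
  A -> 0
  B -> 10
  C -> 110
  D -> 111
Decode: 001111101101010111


Decoding:
0 -> A
0 -> A
111 -> D
110 -> C
110 -> C
10 -> B
10 -> B
111 -> D


Result: AADCCBBD


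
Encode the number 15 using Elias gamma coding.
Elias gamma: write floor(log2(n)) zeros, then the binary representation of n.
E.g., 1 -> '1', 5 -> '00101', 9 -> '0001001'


num_bits = floor(log2(15)) + 1 = 4
leading_zeros = num_bits - 1 = 3
binary(15) = 1111

Elias gamma(15) = '000' + '1111' = 0001111 (7 bits)


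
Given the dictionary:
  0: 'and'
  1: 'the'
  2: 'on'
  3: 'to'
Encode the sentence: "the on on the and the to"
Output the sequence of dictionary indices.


Look up each word in the dictionary:
  'the' -> 1
  'on' -> 2
  'on' -> 2
  'the' -> 1
  'and' -> 0
  'the' -> 1
  'to' -> 3

Encoded: [1, 2, 2, 1, 0, 1, 3]


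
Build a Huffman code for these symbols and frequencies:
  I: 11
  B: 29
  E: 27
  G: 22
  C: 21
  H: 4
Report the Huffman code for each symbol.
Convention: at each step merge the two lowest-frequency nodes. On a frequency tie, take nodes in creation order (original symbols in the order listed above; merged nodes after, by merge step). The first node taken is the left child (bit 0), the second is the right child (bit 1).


Huffman tree construction:
Step 1: Merge H(4) + I(11) = 15
Step 2: Merge (H+I)(15) + C(21) = 36
Step 3: Merge G(22) + E(27) = 49
Step 4: Merge B(29) + ((H+I)+C)(36) = 65
Step 5: Merge (G+E)(49) + (B+((H+I)+C))(65) = 114
Read each symbol's code off the tree from the root (left child = 0, right child = 1).

Codes:
  I: 1101 (length 4)
  B: 10 (length 2)
  E: 01 (length 2)
  G: 00 (length 2)
  C: 111 (length 3)
  H: 1100 (length 4)
Average code length: 279/114 = 2.4474 bits/symbol


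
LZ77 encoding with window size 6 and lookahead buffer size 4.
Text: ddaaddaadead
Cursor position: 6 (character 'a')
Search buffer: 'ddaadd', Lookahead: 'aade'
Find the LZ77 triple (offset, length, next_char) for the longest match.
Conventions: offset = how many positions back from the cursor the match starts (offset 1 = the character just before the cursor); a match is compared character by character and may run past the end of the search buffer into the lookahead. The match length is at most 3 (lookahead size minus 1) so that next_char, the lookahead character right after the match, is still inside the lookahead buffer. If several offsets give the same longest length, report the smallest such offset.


Try each offset into the search buffer:
  offset=1 (pos 5, char 'd'): match length 0
  offset=2 (pos 4, char 'd'): match length 0
  offset=3 (pos 3, char 'a'): match length 1
  offset=4 (pos 2, char 'a'): match length 3
  offset=5 (pos 1, char 'd'): match length 0
  offset=6 (pos 0, char 'd'): match length 0
Longest match has length 3 at offset 4.
next_char = character at position 6 + 3 = 9 -> 'e'

Best match: offset=4, length=3 (matching 'aad' starting at position 2)
LZ77 triple: (4, 3, 'e')


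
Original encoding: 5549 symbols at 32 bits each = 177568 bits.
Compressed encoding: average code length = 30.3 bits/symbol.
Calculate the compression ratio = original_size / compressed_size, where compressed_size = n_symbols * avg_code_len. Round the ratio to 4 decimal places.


original_size = n_symbols * orig_bits = 5549 * 32 = 177568 bits
compressed_size = n_symbols * avg_code_len = 5549 * 30.3 = 168134.7 bits
ratio = original_size / compressed_size = 177568 / 168134.7 = 1.0561

Compression ratio = 1.0561


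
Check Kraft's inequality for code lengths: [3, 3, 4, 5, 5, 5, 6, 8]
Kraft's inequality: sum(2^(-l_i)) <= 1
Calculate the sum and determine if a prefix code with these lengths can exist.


Sum = 2^(-3) + 2^(-3) + 2^(-4) + 2^(-5) + 2^(-5) + 2^(-5) + 2^(-6) + 2^(-8)
    = 0.125 + 0.125 + 0.0625 + 0.03125 + 0.03125 + 0.03125 + 0.015625 + 0.00390625
    = 109/256 = 0.42578125
Since 0.42578125 <= 1, Kraft's inequality IS satisfied.
A prefix code with these lengths CAN exist.

Kraft sum = 0.42578125. Satisfied.


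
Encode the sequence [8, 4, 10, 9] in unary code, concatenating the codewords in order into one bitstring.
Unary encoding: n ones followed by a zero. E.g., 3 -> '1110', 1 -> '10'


Encode each number as n ones followed by a terminating 0:
  8 -> 111111110 (9 bits)
  4 -> 11110 (5 bits)
  10 -> 11111111110 (11 bits)
  9 -> 1111111110 (10 bits)
Total length = 9 + 5 + 11 + 10 = 35 bits.

Unary([8, 4, 10, 9]) = 11111111011110111111111101111111110 (35 bits)


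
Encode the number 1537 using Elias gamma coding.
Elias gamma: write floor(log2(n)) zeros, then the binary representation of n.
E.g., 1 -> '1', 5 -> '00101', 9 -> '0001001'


num_bits = floor(log2(1537)) + 1 = 11
leading_zeros = num_bits - 1 = 10
binary(1537) = 11000000001

Elias gamma(1537) = '0000000000' + '11000000001' = 000000000011000000001 (21 bits)


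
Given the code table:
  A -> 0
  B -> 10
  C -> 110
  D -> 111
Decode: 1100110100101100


Decoding:
110 -> C
0 -> A
110 -> C
10 -> B
0 -> A
10 -> B
110 -> C
0 -> A


Result: CACBABCA


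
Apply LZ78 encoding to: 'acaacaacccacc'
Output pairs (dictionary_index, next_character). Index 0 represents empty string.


LZ78 encoding steps:
Dictionary: {0: ''}
Step 1: w='' (idx 0), next='a' -> output (0, 'a'), add 'a' as idx 1
Step 2: w='' (idx 0), next='c' -> output (0, 'c'), add 'c' as idx 2
Step 3: w='a' (idx 1), next='a' -> output (1, 'a'), add 'aa' as idx 3
Step 4: w='c' (idx 2), next='a' -> output (2, 'a'), add 'ca' as idx 4
Step 5: w='a' (idx 1), next='c' -> output (1, 'c'), add 'ac' as idx 5
Step 6: w='c' (idx 2), next='c' -> output (2, 'c'), add 'cc' as idx 6
Step 7: w='ac' (idx 5), next='c' -> output (5, 'c'), add 'acc' as idx 7


Encoded: [(0, 'a'), (0, 'c'), (1, 'a'), (2, 'a'), (1, 'c'), (2, 'c'), (5, 'c')]


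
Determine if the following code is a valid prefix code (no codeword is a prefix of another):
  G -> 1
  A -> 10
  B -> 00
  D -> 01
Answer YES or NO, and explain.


Checking each pair (does one codeword prefix another?):
  G='1' vs A='10': prefix -- VIOLATION

NO -- this is NOT a valid prefix code. G (1) is a prefix of A (10).


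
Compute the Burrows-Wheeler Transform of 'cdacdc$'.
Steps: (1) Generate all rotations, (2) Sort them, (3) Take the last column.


Rotations (sorted):
  0: $cdacdc -> last char: c
  1: acdc$cd -> last char: d
  2: c$cdacd -> last char: d
  3: cdacdc$ -> last char: $
  4: cdc$cda -> last char: a
  5: dacdc$c -> last char: c
  6: dc$cdac -> last char: c


BWT = cdd$acc


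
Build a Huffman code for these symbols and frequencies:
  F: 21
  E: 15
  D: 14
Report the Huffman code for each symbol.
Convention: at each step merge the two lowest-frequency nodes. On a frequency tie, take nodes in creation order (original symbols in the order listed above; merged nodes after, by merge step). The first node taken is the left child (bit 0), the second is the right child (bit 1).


Huffman tree construction:
Step 1: Merge D(14) + E(15) = 29
Step 2: Merge F(21) + (D+E)(29) = 50
Read each symbol's code off the tree from the root (left child = 0, right child = 1).

Codes:
  F: 0 (length 1)
  E: 11 (length 2)
  D: 10 (length 2)
Average code length: 79/50 = 1.5800 bits/symbol


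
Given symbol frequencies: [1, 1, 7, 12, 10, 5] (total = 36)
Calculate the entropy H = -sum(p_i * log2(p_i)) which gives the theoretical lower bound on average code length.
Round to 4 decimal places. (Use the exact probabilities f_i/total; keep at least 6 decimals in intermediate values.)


Per-symbol terms -p_i * log2(p_i) with p_i = f_i/36:
  p = 1/36 = 0.027778: log2(p) = -5.169925, -p*log2(p) = 0.143609
  p = 1/36 = 0.027778: log2(p) = -5.169925, -p*log2(p) = 0.143609
  p = 7/36 = 0.194444: log2(p) = -2.362570, -p*log2(p) = 0.459389
  p = 12/36 = 0.333333: log2(p) = -1.584963, -p*log2(p) = 0.528321
  p = 10/36 = 0.277778: log2(p) = -1.847997, -p*log2(p) = 0.513332
  p = 5/36 = 0.138889: log2(p) = -2.847997, -p*log2(p) = 0.395555
H = 0.143609 + 0.143609 + 0.459389 + 0.528321 + 0.513332 + 0.395555 = 2.183815

H = 2.1838 bits/symbol


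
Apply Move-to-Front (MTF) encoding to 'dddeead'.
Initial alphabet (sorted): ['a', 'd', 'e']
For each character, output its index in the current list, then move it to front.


MTF encoding:
'd': index 1 in ['a', 'd', 'e'] -> ['d', 'a', 'e']
'd': index 0 in ['d', 'a', 'e'] -> ['d', 'a', 'e']
'd': index 0 in ['d', 'a', 'e'] -> ['d', 'a', 'e']
'e': index 2 in ['d', 'a', 'e'] -> ['e', 'd', 'a']
'e': index 0 in ['e', 'd', 'a'] -> ['e', 'd', 'a']
'a': index 2 in ['e', 'd', 'a'] -> ['a', 'e', 'd']
'd': index 2 in ['a', 'e', 'd'] -> ['d', 'a', 'e']


Output: [1, 0, 0, 2, 0, 2, 2]


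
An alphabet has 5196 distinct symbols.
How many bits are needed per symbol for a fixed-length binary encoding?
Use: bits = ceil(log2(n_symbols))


log2(5196) = 12.3432
Bracket: 2^12 = 4096 < 5196 <= 2^13 = 8192
So ceil(log2(5196)) = 13

bits = ceil(log2(5196)) = ceil(12.3432) = 13 bits


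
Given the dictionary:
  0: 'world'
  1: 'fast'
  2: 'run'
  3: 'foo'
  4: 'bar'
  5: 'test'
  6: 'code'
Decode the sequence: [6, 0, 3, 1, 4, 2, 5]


Look up each index in the dictionary:
  6 -> 'code'
  0 -> 'world'
  3 -> 'foo'
  1 -> 'fast'
  4 -> 'bar'
  2 -> 'run'
  5 -> 'test'

Decoded: "code world foo fast bar run test"


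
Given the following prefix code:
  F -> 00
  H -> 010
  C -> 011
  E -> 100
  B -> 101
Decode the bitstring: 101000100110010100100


Decoding step by step:
Bits 101 -> B
Bits 00 -> F
Bits 010 -> H
Bits 011 -> C
Bits 00 -> F
Bits 101 -> B
Bits 00 -> F
Bits 100 -> E


Decoded message: BFHCFBFE


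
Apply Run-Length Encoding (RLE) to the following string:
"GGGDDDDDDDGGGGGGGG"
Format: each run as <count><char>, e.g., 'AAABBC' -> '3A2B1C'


Scanning runs left to right:
  i=0: run of 'G' x 3 -> '3G'
  i=3: run of 'D' x 7 -> '7D'
  i=10: run of 'G' x 8 -> '8G'

RLE = 3G7D8G


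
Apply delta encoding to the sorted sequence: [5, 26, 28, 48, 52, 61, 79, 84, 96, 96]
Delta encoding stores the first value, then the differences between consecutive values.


First value: 5
Deltas:
  26 - 5 = 21
  28 - 26 = 2
  48 - 28 = 20
  52 - 48 = 4
  61 - 52 = 9
  79 - 61 = 18
  84 - 79 = 5
  96 - 84 = 12
  96 - 96 = 0


Delta encoded: [5, 21, 2, 20, 4, 9, 18, 5, 12, 0]


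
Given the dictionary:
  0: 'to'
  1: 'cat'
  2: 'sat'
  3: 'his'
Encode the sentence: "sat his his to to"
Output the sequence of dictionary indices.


Look up each word in the dictionary:
  'sat' -> 2
  'his' -> 3
  'his' -> 3
  'to' -> 0
  'to' -> 0

Encoded: [2, 3, 3, 0, 0]


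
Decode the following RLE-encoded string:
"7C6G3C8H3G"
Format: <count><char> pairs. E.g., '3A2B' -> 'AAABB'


Expanding each <count><char> pair:
  7C -> 'CCCCCCC'
  6G -> 'GGGGGG'
  3C -> 'CCC'
  8H -> 'HHHHHHHH'
  3G -> 'GGG'

Decoded = CCCCCCCGGGGGGCCCHHHHHHHHGGG


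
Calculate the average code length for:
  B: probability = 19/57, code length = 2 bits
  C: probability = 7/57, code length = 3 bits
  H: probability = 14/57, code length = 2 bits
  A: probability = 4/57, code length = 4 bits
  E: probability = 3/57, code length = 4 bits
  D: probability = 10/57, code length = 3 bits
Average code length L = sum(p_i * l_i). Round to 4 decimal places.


Weighted contributions p_i * l_i:
  B: (19/57) * 2 = 38/57
  C: (7/57) * 3 = 21/57
  H: (14/57) * 2 = 28/57
  A: (4/57) * 4 = 16/57
  E: (3/57) * 4 = 12/57
  D: (10/57) * 3 = 30/57
Sum = (38 + 21 + 28 + 16 + 12 + 30)/57 = 145/57

L = 145/57 = 2.5439 bits/symbol


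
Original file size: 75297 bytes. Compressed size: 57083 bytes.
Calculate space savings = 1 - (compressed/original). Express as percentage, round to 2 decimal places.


ratio = compressed/original = 57083/75297 = 0.758105
savings = 1 - ratio = 1 - 0.758105 = 0.241895
as a percentage: 0.241895 * 100 = 24.19%

Space savings = 1 - 57083/75297 = 24.19%


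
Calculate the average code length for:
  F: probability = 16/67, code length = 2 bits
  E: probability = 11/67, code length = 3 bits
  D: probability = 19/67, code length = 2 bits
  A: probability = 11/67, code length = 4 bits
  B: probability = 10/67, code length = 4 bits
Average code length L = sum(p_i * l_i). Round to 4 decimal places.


Weighted contributions p_i * l_i:
  F: (16/67) * 2 = 32/67
  E: (11/67) * 3 = 33/67
  D: (19/67) * 2 = 38/67
  A: (11/67) * 4 = 44/67
  B: (10/67) * 4 = 40/67
Sum = (32 + 33 + 38 + 44 + 40)/67 = 187/67

L = 187/67 = 2.7910 bits/symbol


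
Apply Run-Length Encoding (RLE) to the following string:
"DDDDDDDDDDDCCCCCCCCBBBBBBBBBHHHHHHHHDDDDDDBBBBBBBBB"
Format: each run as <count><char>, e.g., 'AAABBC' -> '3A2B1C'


Scanning runs left to right:
  i=0: run of 'D' x 11 -> '11D'
  i=11: run of 'C' x 8 -> '8C'
  i=19: run of 'B' x 9 -> '9B'
  i=28: run of 'H' x 8 -> '8H'
  i=36: run of 'D' x 6 -> '6D'
  i=42: run of 'B' x 9 -> '9B'

RLE = 11D8C9B8H6D9B


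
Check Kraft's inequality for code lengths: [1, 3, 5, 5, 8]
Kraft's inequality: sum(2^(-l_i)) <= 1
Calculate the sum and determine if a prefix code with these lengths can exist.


Sum = 2^(-1) + 2^(-3) + 2^(-5) + 2^(-5) + 2^(-8)
    = 0.5 + 0.125 + 0.03125 + 0.03125 + 0.00390625
    = 177/256 = 0.69140625
Since 0.69140625 <= 1, Kraft's inequality IS satisfied.
A prefix code with these lengths CAN exist.

Kraft sum = 0.69140625. Satisfied.


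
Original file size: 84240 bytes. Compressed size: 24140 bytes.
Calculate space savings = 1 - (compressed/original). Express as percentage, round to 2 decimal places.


ratio = compressed/original = 24140/84240 = 0.286562
savings = 1 - ratio = 1 - 0.286562 = 0.713438
as a percentage: 0.713438 * 100 = 71.34%

Space savings = 1 - 24140/84240 = 71.34%


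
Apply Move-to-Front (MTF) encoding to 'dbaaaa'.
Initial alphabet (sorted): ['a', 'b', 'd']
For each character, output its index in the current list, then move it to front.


MTF encoding:
'd': index 2 in ['a', 'b', 'd'] -> ['d', 'a', 'b']
'b': index 2 in ['d', 'a', 'b'] -> ['b', 'd', 'a']
'a': index 2 in ['b', 'd', 'a'] -> ['a', 'b', 'd']
'a': index 0 in ['a', 'b', 'd'] -> ['a', 'b', 'd']
'a': index 0 in ['a', 'b', 'd'] -> ['a', 'b', 'd']
'a': index 0 in ['a', 'b', 'd'] -> ['a', 'b', 'd']


Output: [2, 2, 2, 0, 0, 0]


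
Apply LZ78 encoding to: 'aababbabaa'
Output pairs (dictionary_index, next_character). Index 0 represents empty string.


LZ78 encoding steps:
Dictionary: {0: ''}
Step 1: w='' (idx 0), next='a' -> output (0, 'a'), add 'a' as idx 1
Step 2: w='a' (idx 1), next='b' -> output (1, 'b'), add 'ab' as idx 2
Step 3: w='ab' (idx 2), next='b' -> output (2, 'b'), add 'abb' as idx 3
Step 4: w='ab' (idx 2), next='a' -> output (2, 'a'), add 'aba' as idx 4
Step 5: w='a' (idx 1), end of input -> output (1, '')


Encoded: [(0, 'a'), (1, 'b'), (2, 'b'), (2, 'a'), (1, '')]


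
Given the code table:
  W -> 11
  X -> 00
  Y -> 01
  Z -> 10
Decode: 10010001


Decoding:
10 -> Z
01 -> Y
00 -> X
01 -> Y


Result: ZYXY


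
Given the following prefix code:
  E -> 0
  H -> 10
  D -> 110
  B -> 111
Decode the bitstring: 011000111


Decoding step by step:
Bits 0 -> E
Bits 110 -> D
Bits 0 -> E
Bits 0 -> E
Bits 111 -> B


Decoded message: EDEEB


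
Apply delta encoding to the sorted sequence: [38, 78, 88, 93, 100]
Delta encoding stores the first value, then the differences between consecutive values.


First value: 38
Deltas:
  78 - 38 = 40
  88 - 78 = 10
  93 - 88 = 5
  100 - 93 = 7


Delta encoded: [38, 40, 10, 5, 7]


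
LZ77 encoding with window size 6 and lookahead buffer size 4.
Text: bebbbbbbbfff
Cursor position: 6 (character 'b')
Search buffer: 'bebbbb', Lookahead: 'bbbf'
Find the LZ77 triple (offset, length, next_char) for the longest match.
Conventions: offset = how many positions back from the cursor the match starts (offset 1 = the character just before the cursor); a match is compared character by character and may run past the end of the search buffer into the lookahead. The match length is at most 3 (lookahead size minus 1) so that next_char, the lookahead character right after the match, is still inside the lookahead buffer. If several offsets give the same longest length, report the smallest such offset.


Try each offset into the search buffer:
  offset=1 (pos 5, char 'b'): match length 3
  offset=2 (pos 4, char 'b'): match length 3
  offset=3 (pos 3, char 'b'): match length 3
  offset=4 (pos 2, char 'b'): match length 3
  offset=5 (pos 1, char 'e'): match length 0
  offset=6 (pos 0, char 'b'): match length 1
Longest match has length 3, found at offsets 1, 2, 3, 4; take the smallest, offset 1.
next_char = character at position 6 + 3 = 9 -> 'f'

Best match: offset=1, length=3 (matching 'bbb' starting at position 5)
LZ77 triple: (1, 3, 'f')


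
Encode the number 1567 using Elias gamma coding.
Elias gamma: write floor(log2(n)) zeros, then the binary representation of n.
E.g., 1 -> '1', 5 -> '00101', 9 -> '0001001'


num_bits = floor(log2(1567)) + 1 = 11
leading_zeros = num_bits - 1 = 10
binary(1567) = 11000011111

Elias gamma(1567) = '0000000000' + '11000011111' = 000000000011000011111 (21 bits)


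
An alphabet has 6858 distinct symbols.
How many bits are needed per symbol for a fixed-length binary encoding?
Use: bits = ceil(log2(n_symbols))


log2(6858) = 12.7436
Bracket: 2^12 = 4096 < 6858 <= 2^13 = 8192
So ceil(log2(6858)) = 13

bits = ceil(log2(6858)) = ceil(12.7436) = 13 bits


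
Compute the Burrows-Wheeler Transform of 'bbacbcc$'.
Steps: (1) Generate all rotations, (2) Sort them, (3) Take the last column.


Rotations (sorted):
  0: $bbacbcc -> last char: c
  1: acbcc$bb -> last char: b
  2: bacbcc$b -> last char: b
  3: bbacbcc$ -> last char: $
  4: bcc$bbac -> last char: c
  5: c$bbacbc -> last char: c
  6: cbcc$bba -> last char: a
  7: cc$bbacb -> last char: b


BWT = cbb$ccab


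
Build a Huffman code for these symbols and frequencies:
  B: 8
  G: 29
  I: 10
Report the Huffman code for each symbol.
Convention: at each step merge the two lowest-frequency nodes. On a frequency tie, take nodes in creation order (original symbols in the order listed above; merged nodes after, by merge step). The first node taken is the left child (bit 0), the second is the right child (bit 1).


Huffman tree construction:
Step 1: Merge B(8) + I(10) = 18
Step 2: Merge (B+I)(18) + G(29) = 47
Read each symbol's code off the tree from the root (left child = 0, right child = 1).

Codes:
  B: 00 (length 2)
  G: 1 (length 1)
  I: 01 (length 2)
Average code length: 65/47 = 1.3830 bits/symbol


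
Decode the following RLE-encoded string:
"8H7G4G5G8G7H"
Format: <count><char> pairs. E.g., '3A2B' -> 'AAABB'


Expanding each <count><char> pair:
  8H -> 'HHHHHHHH'
  7G -> 'GGGGGGG'
  4G -> 'GGGG'
  5G -> 'GGGGG'
  8G -> 'GGGGGGGG'
  7H -> 'HHHHHHH'

Decoded = HHHHHHHHGGGGGGGGGGGGGGGGGGGGGGGGHHHHHHH


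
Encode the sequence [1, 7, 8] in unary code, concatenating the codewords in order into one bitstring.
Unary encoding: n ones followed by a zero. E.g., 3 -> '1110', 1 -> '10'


Encode each number as n ones followed by a terminating 0:
  1 -> 10 (2 bits)
  7 -> 11111110 (8 bits)
  8 -> 111111110 (9 bits)
Total length = 2 + 8 + 9 = 19 bits.

Unary([1, 7, 8]) = 1011111110111111110 (19 bits)


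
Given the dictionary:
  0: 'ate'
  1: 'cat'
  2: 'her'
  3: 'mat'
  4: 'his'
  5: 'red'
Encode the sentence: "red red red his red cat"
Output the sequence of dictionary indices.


Look up each word in the dictionary:
  'red' -> 5
  'red' -> 5
  'red' -> 5
  'his' -> 4
  'red' -> 5
  'cat' -> 1

Encoded: [5, 5, 5, 4, 5, 1]


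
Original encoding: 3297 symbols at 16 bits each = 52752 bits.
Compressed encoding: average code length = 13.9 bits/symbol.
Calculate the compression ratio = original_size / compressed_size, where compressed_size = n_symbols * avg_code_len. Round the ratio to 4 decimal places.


original_size = n_symbols * orig_bits = 3297 * 16 = 52752 bits
compressed_size = n_symbols * avg_code_len = 3297 * 13.9 = 45828.3 bits
ratio = original_size / compressed_size = 52752 / 45828.3 = 1.1511

Compression ratio = 1.1511


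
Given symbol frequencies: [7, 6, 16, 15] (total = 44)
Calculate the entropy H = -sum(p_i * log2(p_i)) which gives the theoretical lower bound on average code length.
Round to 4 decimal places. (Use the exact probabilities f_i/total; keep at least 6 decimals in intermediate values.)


Per-symbol terms -p_i * log2(p_i) with p_i = f_i/44:
  p = 7/44 = 0.159091: log2(p) = -2.652077, -p*log2(p) = 0.421921
  p = 6/44 = 0.136364: log2(p) = -2.874469, -p*log2(p) = 0.391973
  p = 16/44 = 0.363636: log2(p) = -1.459432, -p*log2(p) = 0.530702
  p = 15/44 = 0.340909: log2(p) = -1.552541, -p*log2(p) = 0.529275
H = 0.421921 + 0.391973 + 0.530702 + 0.529275 = 1.873871

H = 1.8739 bits/symbol


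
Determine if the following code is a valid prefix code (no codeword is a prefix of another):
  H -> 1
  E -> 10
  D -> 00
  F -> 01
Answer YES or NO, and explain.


Checking each pair (does one codeword prefix another?):
  H='1' vs E='10': prefix -- VIOLATION

NO -- this is NOT a valid prefix code. H (1) is a prefix of E (10).


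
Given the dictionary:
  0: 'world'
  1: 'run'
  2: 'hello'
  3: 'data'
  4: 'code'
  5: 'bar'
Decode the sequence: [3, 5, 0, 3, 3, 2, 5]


Look up each index in the dictionary:
  3 -> 'data'
  5 -> 'bar'
  0 -> 'world'
  3 -> 'data'
  3 -> 'data'
  2 -> 'hello'
  5 -> 'bar'

Decoded: "data bar world data data hello bar"


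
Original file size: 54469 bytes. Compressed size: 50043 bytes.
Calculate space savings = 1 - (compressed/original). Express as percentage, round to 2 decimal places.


ratio = compressed/original = 50043/54469 = 0.918743
savings = 1 - ratio = 1 - 0.918743 = 0.081257
as a percentage: 0.081257 * 100 = 8.13%

Space savings = 1 - 50043/54469 = 8.13%


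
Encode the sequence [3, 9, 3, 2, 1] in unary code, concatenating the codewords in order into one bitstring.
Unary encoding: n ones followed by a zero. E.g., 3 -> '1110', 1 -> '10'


Encode each number as n ones followed by a terminating 0:
  3 -> 1110 (4 bits)
  9 -> 1111111110 (10 bits)
  3 -> 1110 (4 bits)
  2 -> 110 (3 bits)
  1 -> 10 (2 bits)
Total length = 4 + 10 + 4 + 3 + 2 = 23 bits.

Unary([3, 9, 3, 2, 1]) = 11101111111110111011010 (23 bits)


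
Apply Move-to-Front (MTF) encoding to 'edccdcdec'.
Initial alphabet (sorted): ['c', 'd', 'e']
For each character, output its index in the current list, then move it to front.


MTF encoding:
'e': index 2 in ['c', 'd', 'e'] -> ['e', 'c', 'd']
'd': index 2 in ['e', 'c', 'd'] -> ['d', 'e', 'c']
'c': index 2 in ['d', 'e', 'c'] -> ['c', 'd', 'e']
'c': index 0 in ['c', 'd', 'e'] -> ['c', 'd', 'e']
'd': index 1 in ['c', 'd', 'e'] -> ['d', 'c', 'e']
'c': index 1 in ['d', 'c', 'e'] -> ['c', 'd', 'e']
'd': index 1 in ['c', 'd', 'e'] -> ['d', 'c', 'e']
'e': index 2 in ['d', 'c', 'e'] -> ['e', 'd', 'c']
'c': index 2 in ['e', 'd', 'c'] -> ['c', 'e', 'd']


Output: [2, 2, 2, 0, 1, 1, 1, 2, 2]


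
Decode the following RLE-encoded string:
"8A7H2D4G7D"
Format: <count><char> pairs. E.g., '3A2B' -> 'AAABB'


Expanding each <count><char> pair:
  8A -> 'AAAAAAAA'
  7H -> 'HHHHHHH'
  2D -> 'DD'
  4G -> 'GGGG'
  7D -> 'DDDDDDD'

Decoded = AAAAAAAAHHHHHHHDDGGGGDDDDDDD


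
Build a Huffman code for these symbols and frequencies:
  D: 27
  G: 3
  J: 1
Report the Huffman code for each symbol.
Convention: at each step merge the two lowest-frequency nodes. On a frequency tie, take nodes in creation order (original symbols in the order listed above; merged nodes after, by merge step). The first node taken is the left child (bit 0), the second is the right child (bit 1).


Huffman tree construction:
Step 1: Merge J(1) + G(3) = 4
Step 2: Merge (J+G)(4) + D(27) = 31
Read each symbol's code off the tree from the root (left child = 0, right child = 1).

Codes:
  D: 1 (length 1)
  G: 01 (length 2)
  J: 00 (length 2)
Average code length: 35/31 = 1.1290 bits/symbol


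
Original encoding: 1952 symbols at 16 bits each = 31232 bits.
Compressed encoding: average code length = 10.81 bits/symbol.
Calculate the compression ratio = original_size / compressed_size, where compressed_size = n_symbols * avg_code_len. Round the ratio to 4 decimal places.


original_size = n_symbols * orig_bits = 1952 * 16 = 31232 bits
compressed_size = n_symbols * avg_code_len = 1952 * 10.81 = 21101.12 bits
ratio = original_size / compressed_size = 31232 / 21101.12 = 1.4801

Compression ratio = 1.4801


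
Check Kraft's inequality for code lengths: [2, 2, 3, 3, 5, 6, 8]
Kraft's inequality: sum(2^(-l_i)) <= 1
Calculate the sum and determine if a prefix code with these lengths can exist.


Sum = 2^(-2) + 2^(-2) + 2^(-3) + 2^(-3) + 2^(-5) + 2^(-6) + 2^(-8)
    = 0.25 + 0.25 + 0.125 + 0.125 + 0.03125 + 0.015625 + 0.00390625
    = 205/256 = 0.80078125
Since 0.80078125 <= 1, Kraft's inequality IS satisfied.
A prefix code with these lengths CAN exist.

Kraft sum = 0.80078125. Satisfied.


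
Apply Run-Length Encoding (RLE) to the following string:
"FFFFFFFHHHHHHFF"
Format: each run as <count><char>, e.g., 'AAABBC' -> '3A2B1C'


Scanning runs left to right:
  i=0: run of 'F' x 7 -> '7F'
  i=7: run of 'H' x 6 -> '6H'
  i=13: run of 'F' x 2 -> '2F'

RLE = 7F6H2F


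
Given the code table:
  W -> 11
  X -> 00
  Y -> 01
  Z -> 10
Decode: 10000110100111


Decoding:
10 -> Z
00 -> X
01 -> Y
10 -> Z
10 -> Z
01 -> Y
11 -> W


Result: ZXYZZYW


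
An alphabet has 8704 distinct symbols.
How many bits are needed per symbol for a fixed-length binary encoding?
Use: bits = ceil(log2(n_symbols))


log2(8704) = 13.0875
Bracket: 2^13 = 8192 < 8704 <= 2^14 = 16384
So ceil(log2(8704)) = 14

bits = ceil(log2(8704)) = ceil(13.0875) = 14 bits


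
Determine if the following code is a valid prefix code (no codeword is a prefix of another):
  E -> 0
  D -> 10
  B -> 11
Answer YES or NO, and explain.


Checking each pair (does one codeword prefix another?):
  E='0' vs D='10': no prefix
  E='0' vs B='11': no prefix
  D='10' vs E='0': no prefix
  D='10' vs B='11': no prefix
  B='11' vs E='0': no prefix
  B='11' vs D='10': no prefix
No violation found over all pairs.

YES -- this is a valid prefix code. No codeword is a prefix of any other codeword.


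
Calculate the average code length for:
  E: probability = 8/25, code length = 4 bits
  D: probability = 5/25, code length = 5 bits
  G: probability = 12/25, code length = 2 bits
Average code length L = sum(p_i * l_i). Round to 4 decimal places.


Weighted contributions p_i * l_i:
  E: (8/25) * 4 = 32/25
  D: (5/25) * 5 = 25/25
  G: (12/25) * 2 = 24/25
Sum = (32 + 25 + 24)/25 = 81/25

L = 81/25 = 3.2400 bits/symbol


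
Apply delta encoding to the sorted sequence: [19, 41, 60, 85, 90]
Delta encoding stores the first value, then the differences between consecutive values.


First value: 19
Deltas:
  41 - 19 = 22
  60 - 41 = 19
  85 - 60 = 25
  90 - 85 = 5


Delta encoded: [19, 22, 19, 25, 5]


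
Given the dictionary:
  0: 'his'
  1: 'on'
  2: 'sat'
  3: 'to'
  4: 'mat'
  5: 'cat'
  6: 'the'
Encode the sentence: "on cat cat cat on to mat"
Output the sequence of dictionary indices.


Look up each word in the dictionary:
  'on' -> 1
  'cat' -> 5
  'cat' -> 5
  'cat' -> 5
  'on' -> 1
  'to' -> 3
  'mat' -> 4

Encoded: [1, 5, 5, 5, 1, 3, 4]


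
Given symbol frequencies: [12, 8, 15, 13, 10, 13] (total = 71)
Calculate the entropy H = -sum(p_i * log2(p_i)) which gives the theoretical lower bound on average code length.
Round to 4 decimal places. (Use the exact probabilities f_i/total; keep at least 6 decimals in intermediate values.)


Per-symbol terms -p_i * log2(p_i) with p_i = f_i/71:
  p = 12/71 = 0.169014: log2(p) = -2.564785, -p*log2(p) = 0.433485
  p = 8/71 = 0.112676: log2(p) = -3.149747, -p*log2(p) = 0.354901
  p = 15/71 = 0.211268: log2(p) = -2.242857, -p*log2(p) = 0.473843
  p = 13/71 = 0.183099: log2(p) = -2.449307, -p*log2(p) = 0.448465
  p = 10/71 = 0.140845: log2(p) = -2.827819, -p*log2(p) = 0.398284
  p = 13/71 = 0.183099: log2(p) = -2.449307, -p*log2(p) = 0.448465
H = 0.433485 + 0.354901 + 0.473843 + 0.448465 + 0.398284 + 0.448465 = 2.557443

H = 2.5574 bits/symbol


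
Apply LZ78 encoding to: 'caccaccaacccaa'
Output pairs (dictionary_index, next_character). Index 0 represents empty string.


LZ78 encoding steps:
Dictionary: {0: ''}
Step 1: w='' (idx 0), next='c' -> output (0, 'c'), add 'c' as idx 1
Step 2: w='' (idx 0), next='a' -> output (0, 'a'), add 'a' as idx 2
Step 3: w='c' (idx 1), next='c' -> output (1, 'c'), add 'cc' as idx 3
Step 4: w='a' (idx 2), next='c' -> output (2, 'c'), add 'ac' as idx 4
Step 5: w='c' (idx 1), next='a' -> output (1, 'a'), add 'ca' as idx 5
Step 6: w='ac' (idx 4), next='c' -> output (4, 'c'), add 'acc' as idx 6
Step 7: w='ca' (idx 5), next='a' -> output (5, 'a'), add 'caa' as idx 7


Encoded: [(0, 'c'), (0, 'a'), (1, 'c'), (2, 'c'), (1, 'a'), (4, 'c'), (5, 'a')]


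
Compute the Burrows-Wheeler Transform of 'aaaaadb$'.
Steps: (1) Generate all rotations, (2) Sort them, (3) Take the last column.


Rotations (sorted):
  0: $aaaaadb -> last char: b
  1: aaaaadb$ -> last char: $
  2: aaaadb$a -> last char: a
  3: aaadb$aa -> last char: a
  4: aadb$aaa -> last char: a
  5: adb$aaaa -> last char: a
  6: b$aaaaad -> last char: d
  7: db$aaaaa -> last char: a


BWT = b$aaaada


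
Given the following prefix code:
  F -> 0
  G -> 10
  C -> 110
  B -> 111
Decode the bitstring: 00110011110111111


Decoding step by step:
Bits 0 -> F
Bits 0 -> F
Bits 110 -> C
Bits 0 -> F
Bits 111 -> B
Bits 10 -> G
Bits 111 -> B
Bits 111 -> B


Decoded message: FFCFBGBB


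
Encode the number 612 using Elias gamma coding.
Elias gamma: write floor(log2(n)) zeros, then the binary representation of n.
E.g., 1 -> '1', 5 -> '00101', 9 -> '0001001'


num_bits = floor(log2(612)) + 1 = 10
leading_zeros = num_bits - 1 = 9
binary(612) = 1001100100

Elias gamma(612) = '000000000' + '1001100100' = 0000000001001100100 (19 bits)


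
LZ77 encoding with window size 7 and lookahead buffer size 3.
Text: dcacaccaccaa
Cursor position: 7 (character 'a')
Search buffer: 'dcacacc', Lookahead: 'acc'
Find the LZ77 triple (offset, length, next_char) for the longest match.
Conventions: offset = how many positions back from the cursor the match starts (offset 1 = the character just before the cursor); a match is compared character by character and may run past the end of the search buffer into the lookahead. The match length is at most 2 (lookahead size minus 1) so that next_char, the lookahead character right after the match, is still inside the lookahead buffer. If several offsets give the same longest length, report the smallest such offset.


Try each offset into the search buffer:
  offset=1 (pos 6, char 'c'): match length 0
  offset=2 (pos 5, char 'c'): match length 0
  offset=3 (pos 4, char 'a'): match length 2
  offset=4 (pos 3, char 'c'): match length 0
  offset=5 (pos 2, char 'a'): match length 2
  offset=6 (pos 1, char 'c'): match length 0
  offset=7 (pos 0, char 'd'): match length 0
Longest match has length 2, found at offsets 3, 5; take the smallest, offset 3.
next_char = character at position 7 + 2 = 9 -> 'c'

Best match: offset=3, length=2 (matching 'ac' starting at position 4)
LZ77 triple: (3, 2, 'c')


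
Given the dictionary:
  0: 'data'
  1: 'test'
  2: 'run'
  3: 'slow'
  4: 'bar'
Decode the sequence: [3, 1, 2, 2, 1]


Look up each index in the dictionary:
  3 -> 'slow'
  1 -> 'test'
  2 -> 'run'
  2 -> 'run'
  1 -> 'test'

Decoded: "slow test run run test"


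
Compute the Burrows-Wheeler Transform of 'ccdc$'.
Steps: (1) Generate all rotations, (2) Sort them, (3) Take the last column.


Rotations (sorted):
  0: $ccdc -> last char: c
  1: c$ccd -> last char: d
  2: ccdc$ -> last char: $
  3: cdc$c -> last char: c
  4: dc$cc -> last char: c


BWT = cd$cc


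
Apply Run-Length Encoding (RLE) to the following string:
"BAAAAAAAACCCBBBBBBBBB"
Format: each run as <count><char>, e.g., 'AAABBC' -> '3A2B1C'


Scanning runs left to right:
  i=0: run of 'B' x 1 -> '1B'
  i=1: run of 'A' x 8 -> '8A'
  i=9: run of 'C' x 3 -> '3C'
  i=12: run of 'B' x 9 -> '9B'

RLE = 1B8A3C9B


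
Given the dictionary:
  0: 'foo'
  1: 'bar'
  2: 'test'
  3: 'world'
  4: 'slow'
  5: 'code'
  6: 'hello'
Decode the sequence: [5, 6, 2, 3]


Look up each index in the dictionary:
  5 -> 'code'
  6 -> 'hello'
  2 -> 'test'
  3 -> 'world'

Decoded: "code hello test world"


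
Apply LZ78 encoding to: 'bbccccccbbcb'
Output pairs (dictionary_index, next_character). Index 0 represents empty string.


LZ78 encoding steps:
Dictionary: {0: ''}
Step 1: w='' (idx 0), next='b' -> output (0, 'b'), add 'b' as idx 1
Step 2: w='b' (idx 1), next='c' -> output (1, 'c'), add 'bc' as idx 2
Step 3: w='' (idx 0), next='c' -> output (0, 'c'), add 'c' as idx 3
Step 4: w='c' (idx 3), next='c' -> output (3, 'c'), add 'cc' as idx 4
Step 5: w='cc' (idx 4), next='b' -> output (4, 'b'), add 'ccb' as idx 5
Step 6: w='bc' (idx 2), next='b' -> output (2, 'b'), add 'bcb' as idx 6


Encoded: [(0, 'b'), (1, 'c'), (0, 'c'), (3, 'c'), (4, 'b'), (2, 'b')]
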